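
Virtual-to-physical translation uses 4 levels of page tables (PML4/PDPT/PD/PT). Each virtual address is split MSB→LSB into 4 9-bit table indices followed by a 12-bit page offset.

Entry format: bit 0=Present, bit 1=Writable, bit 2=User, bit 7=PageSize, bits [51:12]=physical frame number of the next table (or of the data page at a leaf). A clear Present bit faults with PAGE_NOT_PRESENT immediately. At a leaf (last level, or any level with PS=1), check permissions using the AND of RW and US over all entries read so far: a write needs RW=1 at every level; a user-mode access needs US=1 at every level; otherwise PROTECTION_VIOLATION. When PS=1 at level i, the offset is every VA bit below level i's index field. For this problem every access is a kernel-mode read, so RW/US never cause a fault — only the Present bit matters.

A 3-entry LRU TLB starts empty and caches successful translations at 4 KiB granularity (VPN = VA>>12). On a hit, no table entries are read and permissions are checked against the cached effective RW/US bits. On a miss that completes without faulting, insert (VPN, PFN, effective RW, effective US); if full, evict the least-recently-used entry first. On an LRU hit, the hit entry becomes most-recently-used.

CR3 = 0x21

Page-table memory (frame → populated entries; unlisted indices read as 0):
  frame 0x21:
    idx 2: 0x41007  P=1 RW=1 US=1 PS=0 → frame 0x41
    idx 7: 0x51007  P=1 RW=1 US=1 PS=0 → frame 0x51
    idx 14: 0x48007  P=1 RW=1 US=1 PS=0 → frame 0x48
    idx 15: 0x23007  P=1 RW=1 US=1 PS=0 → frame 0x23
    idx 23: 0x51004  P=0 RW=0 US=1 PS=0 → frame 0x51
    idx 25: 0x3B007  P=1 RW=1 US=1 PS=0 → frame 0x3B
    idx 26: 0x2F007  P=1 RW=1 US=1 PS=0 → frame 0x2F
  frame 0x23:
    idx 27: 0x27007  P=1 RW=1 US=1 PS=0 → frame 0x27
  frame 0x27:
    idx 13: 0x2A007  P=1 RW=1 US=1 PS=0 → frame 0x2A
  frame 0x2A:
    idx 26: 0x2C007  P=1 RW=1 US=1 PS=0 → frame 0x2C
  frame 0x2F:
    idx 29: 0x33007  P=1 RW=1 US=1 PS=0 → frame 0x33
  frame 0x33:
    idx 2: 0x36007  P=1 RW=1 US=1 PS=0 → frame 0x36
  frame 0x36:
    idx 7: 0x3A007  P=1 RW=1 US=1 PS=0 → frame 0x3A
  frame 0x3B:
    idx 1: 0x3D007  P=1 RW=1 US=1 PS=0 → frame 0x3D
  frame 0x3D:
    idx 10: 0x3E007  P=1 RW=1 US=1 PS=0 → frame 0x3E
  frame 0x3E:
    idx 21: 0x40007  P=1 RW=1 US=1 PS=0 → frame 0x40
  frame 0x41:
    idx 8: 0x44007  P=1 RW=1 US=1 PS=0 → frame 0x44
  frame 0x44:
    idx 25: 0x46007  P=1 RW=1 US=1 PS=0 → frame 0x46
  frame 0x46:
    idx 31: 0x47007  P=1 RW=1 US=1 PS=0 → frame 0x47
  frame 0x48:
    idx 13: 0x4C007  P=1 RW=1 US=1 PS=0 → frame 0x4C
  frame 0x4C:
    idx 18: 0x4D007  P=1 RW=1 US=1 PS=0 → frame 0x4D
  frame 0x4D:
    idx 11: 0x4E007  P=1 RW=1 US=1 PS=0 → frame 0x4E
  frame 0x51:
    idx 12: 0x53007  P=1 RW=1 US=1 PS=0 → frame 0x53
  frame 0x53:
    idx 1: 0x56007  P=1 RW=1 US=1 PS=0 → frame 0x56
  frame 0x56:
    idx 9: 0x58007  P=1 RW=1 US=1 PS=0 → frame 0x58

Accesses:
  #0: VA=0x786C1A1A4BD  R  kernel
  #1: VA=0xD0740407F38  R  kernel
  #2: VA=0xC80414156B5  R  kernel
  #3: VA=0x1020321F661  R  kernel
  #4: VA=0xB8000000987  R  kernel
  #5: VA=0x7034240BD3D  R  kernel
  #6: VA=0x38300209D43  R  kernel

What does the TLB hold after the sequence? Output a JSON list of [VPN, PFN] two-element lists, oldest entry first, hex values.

Per-access translation:
#0 VA=0x786C1A1A4BD (r,kernel):
  L0: frame=0x21 idx=15 entry=0x23007 [P=1 RW=1 US=1 PS=0]
  L1: frame=0x23 idx=27 entry=0x27007 [P=1 RW=1 US=1 PS=0]
  L2: frame=0x27 idx=13 entry=0x2A007 [P=1 RW=1 US=1 PS=0]
  L3: frame=0x2A idx=26 entry=0x2C007 [P=1 RW=1 US=1 PS=0]
  ⇒ phys 0x2C4BD  [4 reads]
#1 VA=0xD0740407F38 (r,kernel):
  L0: frame=0x21 idx=26 entry=0x2F007 [P=1 RW=1 US=1 PS=0]
  L1: frame=0x2F idx=29 entry=0x33007 [P=1 RW=1 US=1 PS=0]
  L2: frame=0x33 idx=2 entry=0x36007 [P=1 RW=1 US=1 PS=0]
  L3: frame=0x36 idx=7 entry=0x3A007 [P=1 RW=1 US=1 PS=0]
  ⇒ phys 0x3AF38  [4 reads]
#2 VA=0xC80414156B5 (r,kernel):
  L0: frame=0x21 idx=25 entry=0x3B007 [P=1 RW=1 US=1 PS=0]
  L1: frame=0x3B idx=1 entry=0x3D007 [P=1 RW=1 US=1 PS=0]
  L2: frame=0x3D idx=10 entry=0x3E007 [P=1 RW=1 US=1 PS=0]
  L3: frame=0x3E idx=21 entry=0x40007 [P=1 RW=1 US=1 PS=0]
  ⇒ phys 0x406B5  [4 reads]
#3 VA=0x1020321F661 (r,kernel):
  L0: frame=0x21 idx=2 entry=0x41007 [P=1 RW=1 US=1 PS=0]
  L1: frame=0x41 idx=8 entry=0x44007 [P=1 RW=1 US=1 PS=0]
  L2: frame=0x44 idx=25 entry=0x46007 [P=1 RW=1 US=1 PS=0]
  L3: frame=0x46 idx=31 entry=0x47007 [P=1 RW=1 US=1 PS=0]
  ⇒ phys 0x47661  [4 reads]
#4 VA=0xB8000000987 (r,kernel):
  L0: frame=0x21 idx=23 entry=0x51004 [P=0 RW=0 US=1 PS=0]
  ✗ PAGE_NOT_PRESENT  [1 reads]
#5 VA=0x7034240BD3D (r,kernel):
  L0: frame=0x21 idx=14 entry=0x48007 [P=1 RW=1 US=1 PS=0]
  L1: frame=0x48 idx=13 entry=0x4C007 [P=1 RW=1 US=1 PS=0]
  L2: frame=0x4C idx=18 entry=0x4D007 [P=1 RW=1 US=1 PS=0]
  L3: frame=0x4D idx=11 entry=0x4E007 [P=1 RW=1 US=1 PS=0]
  ⇒ phys 0x4ED3D  [4 reads]
#6 VA=0x38300209D43 (r,kernel):
  L0: frame=0x21 idx=7 entry=0x51007 [P=1 RW=1 US=1 PS=0]
  L1: frame=0x51 idx=12 entry=0x53007 [P=1 RW=1 US=1 PS=0]
  L2: frame=0x53 idx=1 entry=0x56007 [P=1 RW=1 US=1 PS=0]
  L3: frame=0x56 idx=9 entry=0x58007 [P=1 RW=1 US=1 PS=0]
  ⇒ phys 0x58D43  [4 reads]

TLB: [["0x1020321F", "0x47"], ["0x7034240B", "0x4E"], ["0x38300209", "0x58"]]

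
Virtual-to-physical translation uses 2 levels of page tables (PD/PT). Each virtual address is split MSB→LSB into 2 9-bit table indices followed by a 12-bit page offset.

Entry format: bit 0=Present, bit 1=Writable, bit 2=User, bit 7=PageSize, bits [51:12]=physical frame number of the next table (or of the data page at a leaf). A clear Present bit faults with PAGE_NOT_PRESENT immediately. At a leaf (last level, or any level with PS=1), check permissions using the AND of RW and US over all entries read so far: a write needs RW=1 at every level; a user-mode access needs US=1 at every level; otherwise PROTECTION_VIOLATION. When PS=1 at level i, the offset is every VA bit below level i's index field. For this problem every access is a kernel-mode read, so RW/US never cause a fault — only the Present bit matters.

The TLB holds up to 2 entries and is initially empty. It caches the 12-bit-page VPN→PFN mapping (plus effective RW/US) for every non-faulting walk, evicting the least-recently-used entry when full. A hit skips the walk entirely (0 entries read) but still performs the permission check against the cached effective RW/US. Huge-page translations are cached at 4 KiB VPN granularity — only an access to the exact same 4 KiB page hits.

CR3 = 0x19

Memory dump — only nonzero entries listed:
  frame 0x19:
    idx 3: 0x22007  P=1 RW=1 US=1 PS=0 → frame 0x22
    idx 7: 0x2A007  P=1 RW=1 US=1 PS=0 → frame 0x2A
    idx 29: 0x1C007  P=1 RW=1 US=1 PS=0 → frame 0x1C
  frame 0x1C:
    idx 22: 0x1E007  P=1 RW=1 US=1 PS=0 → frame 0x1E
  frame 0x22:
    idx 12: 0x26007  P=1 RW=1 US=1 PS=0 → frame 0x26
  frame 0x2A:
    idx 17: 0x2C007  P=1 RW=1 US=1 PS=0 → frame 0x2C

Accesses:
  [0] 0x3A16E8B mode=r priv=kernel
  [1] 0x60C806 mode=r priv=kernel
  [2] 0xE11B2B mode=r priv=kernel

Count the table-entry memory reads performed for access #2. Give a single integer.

Walk each access:
#0 VA=0x3A16E8B (r,kernel):
  L0: frame=0x19 idx=29 entry=0x1C007 [P=1 RW=1 US=1 PS=0]
  L1: frame=0x1C idx=22 entry=0x1E007 [P=1 RW=1 US=1 PS=0]
  ⇒ phys 0x1EE8B  [2 reads]
#1 VA=0x60C806 (r,kernel):
  L0: frame=0x19 idx=3 entry=0x22007 [P=1 RW=1 US=1 PS=0]
  L1: frame=0x22 idx=12 entry=0x26007 [P=1 RW=1 US=1 PS=0]
  ⇒ phys 0x26806  [2 reads]
#2 VA=0xE11B2B (r,kernel):
  L0: frame=0x19 idx=7 entry=0x2A007 [P=1 RW=1 US=1 PS=0]
  L1: frame=0x2A idx=17 entry=0x2C007 [P=1 RW=1 US=1 PS=0]
  ⇒ phys 0x2CB2B  [2 reads]

Entries read for #2: 2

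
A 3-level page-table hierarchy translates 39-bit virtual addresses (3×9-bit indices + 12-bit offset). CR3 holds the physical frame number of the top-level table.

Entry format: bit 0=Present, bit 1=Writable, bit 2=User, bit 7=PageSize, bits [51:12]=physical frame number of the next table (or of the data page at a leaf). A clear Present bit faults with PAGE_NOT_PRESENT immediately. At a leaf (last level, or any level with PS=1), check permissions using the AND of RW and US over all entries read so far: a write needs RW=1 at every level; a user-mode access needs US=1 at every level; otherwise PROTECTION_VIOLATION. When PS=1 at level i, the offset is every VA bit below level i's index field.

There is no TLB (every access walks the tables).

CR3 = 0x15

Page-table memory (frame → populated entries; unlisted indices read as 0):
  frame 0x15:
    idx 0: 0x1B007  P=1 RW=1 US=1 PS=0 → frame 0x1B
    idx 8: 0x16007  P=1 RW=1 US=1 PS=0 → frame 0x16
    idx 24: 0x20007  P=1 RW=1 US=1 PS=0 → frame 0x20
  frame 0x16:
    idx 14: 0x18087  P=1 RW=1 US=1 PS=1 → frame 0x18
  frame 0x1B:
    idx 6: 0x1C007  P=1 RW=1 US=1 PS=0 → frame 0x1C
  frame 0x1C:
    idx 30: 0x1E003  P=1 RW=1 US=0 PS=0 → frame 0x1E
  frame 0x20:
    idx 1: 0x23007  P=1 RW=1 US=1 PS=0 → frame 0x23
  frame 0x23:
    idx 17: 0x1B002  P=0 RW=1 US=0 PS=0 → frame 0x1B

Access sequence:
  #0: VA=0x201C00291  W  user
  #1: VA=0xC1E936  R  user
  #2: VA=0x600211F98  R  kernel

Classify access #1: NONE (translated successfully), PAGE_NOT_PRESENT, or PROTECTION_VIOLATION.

Per-access translation:
#0 VA=0x201C00291 (w,user):
  lvl0: tbl 0x15, slot 8 ⇒ 0x16007 (P1/RW1/US1/PS0)
  lvl1: tbl 0x16, slot 14 ⇒ 0x18087 (P1/RW1/US1/PS1)
  ⇒ phys 0x18291 (huge @L1)  [2 reads]
#1 VA=0xC1E936 (r,user):
  lvl0: tbl 0x15, slot 0 ⇒ 0x1B007 (P1/RW1/US1/PS0)
  lvl1: tbl 0x1B, slot 6 ⇒ 0x1C007 (P1/RW1/US1/PS0)
  lvl2: tbl 0x1C, slot 30 ⇒ 0x1E003 (P1/RW1/US0/PS0)
  ⇒ fault: PROTECTION_VIOLATION  — 3 lookups
#2 VA=0x600211F98 (r,kernel):
  lvl0: tbl 0x15, slot 24 ⇒ 0x20007 (P1/RW1/US1/PS0)
  lvl1: tbl 0x20, slot 1 ⇒ 0x23007 (P1/RW1/US1/PS0)
  lvl2: tbl 0x23, slot 17 ⇒ 0x1B002 (P0/RW1/US0/PS0)
  ⇒ fault: PAGE_NOT_PRESENT  — 3 lookups

Access #1 fault: PROTECTION_VIOLATION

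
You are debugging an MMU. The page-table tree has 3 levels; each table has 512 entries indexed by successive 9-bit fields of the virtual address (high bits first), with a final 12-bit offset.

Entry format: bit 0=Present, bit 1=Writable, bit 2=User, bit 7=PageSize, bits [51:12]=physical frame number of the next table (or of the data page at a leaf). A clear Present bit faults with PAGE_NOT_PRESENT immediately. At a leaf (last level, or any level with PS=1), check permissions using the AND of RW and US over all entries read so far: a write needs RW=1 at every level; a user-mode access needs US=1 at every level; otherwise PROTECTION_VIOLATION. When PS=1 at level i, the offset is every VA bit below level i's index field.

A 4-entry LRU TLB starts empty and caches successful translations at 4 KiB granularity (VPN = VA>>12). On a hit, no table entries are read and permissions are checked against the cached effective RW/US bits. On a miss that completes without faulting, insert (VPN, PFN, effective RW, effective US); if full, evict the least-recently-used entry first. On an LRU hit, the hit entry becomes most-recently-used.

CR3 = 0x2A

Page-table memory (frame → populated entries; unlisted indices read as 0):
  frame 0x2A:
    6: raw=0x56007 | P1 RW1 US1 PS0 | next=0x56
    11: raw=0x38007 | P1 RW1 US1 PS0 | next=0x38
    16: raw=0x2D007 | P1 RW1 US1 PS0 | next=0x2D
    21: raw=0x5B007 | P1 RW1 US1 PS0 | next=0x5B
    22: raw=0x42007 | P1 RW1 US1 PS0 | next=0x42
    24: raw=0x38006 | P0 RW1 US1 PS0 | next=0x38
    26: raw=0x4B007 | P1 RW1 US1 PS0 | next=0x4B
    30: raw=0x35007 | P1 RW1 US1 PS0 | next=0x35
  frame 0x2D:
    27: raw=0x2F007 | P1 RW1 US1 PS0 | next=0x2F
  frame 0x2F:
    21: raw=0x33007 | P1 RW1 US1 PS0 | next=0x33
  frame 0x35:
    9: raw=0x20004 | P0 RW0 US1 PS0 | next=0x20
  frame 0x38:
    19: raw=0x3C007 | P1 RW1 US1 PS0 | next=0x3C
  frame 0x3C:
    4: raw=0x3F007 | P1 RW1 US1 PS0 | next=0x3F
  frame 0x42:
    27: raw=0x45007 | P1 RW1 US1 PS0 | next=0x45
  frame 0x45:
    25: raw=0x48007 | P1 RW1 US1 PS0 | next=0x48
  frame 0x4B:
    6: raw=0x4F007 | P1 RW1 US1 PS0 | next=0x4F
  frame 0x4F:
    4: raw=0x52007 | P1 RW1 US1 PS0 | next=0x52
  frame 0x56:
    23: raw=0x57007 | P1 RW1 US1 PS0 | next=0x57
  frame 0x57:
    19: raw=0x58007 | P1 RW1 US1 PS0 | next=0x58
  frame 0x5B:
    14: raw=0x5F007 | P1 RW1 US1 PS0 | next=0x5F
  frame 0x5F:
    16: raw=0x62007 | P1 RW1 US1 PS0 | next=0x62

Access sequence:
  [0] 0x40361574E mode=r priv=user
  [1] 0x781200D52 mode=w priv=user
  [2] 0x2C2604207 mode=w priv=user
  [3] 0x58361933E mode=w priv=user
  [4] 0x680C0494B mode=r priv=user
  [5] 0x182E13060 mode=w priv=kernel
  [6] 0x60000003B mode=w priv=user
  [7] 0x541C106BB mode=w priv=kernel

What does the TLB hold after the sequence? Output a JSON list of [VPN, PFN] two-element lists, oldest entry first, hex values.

Walk each access:
#0 VA=0x40361574E (r,user):
  [0] read 0x2A idx=16: raw=0x2D007 flags P=1 W=1 U=1 S=0
  [1] read 0x2D idx=27: raw=0x2F007 flags P=1 W=1 U=1 S=0
  [2] read 0x2F idx=21: raw=0x33007 flags P=1 W=1 U=1 S=0
  ⇒ phys 0x3374E  [3 reads]
#1 VA=0x781200D52 (w,user):
  [0] read 0x2A idx=30: raw=0x35007 flags P=1 W=1 U=1 S=0
  [1] read 0x35 idx=9: raw=0x20004 flags P=0 W=0 U=1 S=0
  ⇒ fault: PAGE_NOT_PRESENT  — 2 lookups
#2 VA=0x2C2604207 (w,user):
  [0] read 0x2A idx=11: raw=0x38007 flags P=1 W=1 U=1 S=0
  [1] read 0x38 idx=19: raw=0x3C007 flags P=1 W=1 U=1 S=0
  [2] read 0x3C idx=4: raw=0x3F007 flags P=1 W=1 U=1 S=0
  ⇒ phys 0x3F207  [3 reads]
#3 VA=0x58361933E (w,user):
  [0] read 0x2A idx=22: raw=0x42007 flags P=1 W=1 U=1 S=0
  [1] read 0x42 idx=27: raw=0x45007 flags P=1 W=1 U=1 S=0
  [2] read 0x45 idx=25: raw=0x48007 flags P=1 W=1 U=1 S=0
  ⇒ phys 0x4833E  [3 reads]
#4 VA=0x680C0494B (r,user):
  [0] read 0x2A idx=26: raw=0x4B007 flags P=1 W=1 U=1 S=0
  [1] read 0x4B idx=6: raw=0x4F007 flags P=1 W=1 U=1 S=0
  [2] read 0x4F idx=4: raw=0x52007 flags P=1 W=1 U=1 S=0
  ⇒ phys 0x5294B  [3 reads]
#5 VA=0x182E13060 (w,kernel):
  [0] read 0x2A idx=6: raw=0x56007 flags P=1 W=1 U=1 S=0
  [1] read 0x56 idx=23: raw=0x57007 flags P=1 W=1 U=1 S=0
  [2] read 0x57 idx=19: raw=0x58007 flags P=1 W=1 U=1 S=0
  ⇒ phys 0x58060  [3 reads]
#6 VA=0x60000003B (w,user):
  [0] read 0x2A idx=24: raw=0x38006 flags P=0 W=1 U=1 S=0
  ⇒ fault: PAGE_NOT_PRESENT  — 1 lookups
#7 VA=0x541C106BB (w,kernel):
  [0] read 0x2A idx=21: raw=0x5B007 flags P=1 W=1 U=1 S=0
  [1] read 0x5B idx=14: raw=0x5F007 flags P=1 W=1 U=1 S=0
  [2] read 0x5F idx=16: raw=0x62007 flags P=1 W=1 U=1 S=0
  ⇒ phys 0x626BB  [3 reads]

TLB: [["0x583619", "0x48"], ["0x680C04", "0x52"], ["0x182E13", "0x58"], ["0x541C10", "0x62"]]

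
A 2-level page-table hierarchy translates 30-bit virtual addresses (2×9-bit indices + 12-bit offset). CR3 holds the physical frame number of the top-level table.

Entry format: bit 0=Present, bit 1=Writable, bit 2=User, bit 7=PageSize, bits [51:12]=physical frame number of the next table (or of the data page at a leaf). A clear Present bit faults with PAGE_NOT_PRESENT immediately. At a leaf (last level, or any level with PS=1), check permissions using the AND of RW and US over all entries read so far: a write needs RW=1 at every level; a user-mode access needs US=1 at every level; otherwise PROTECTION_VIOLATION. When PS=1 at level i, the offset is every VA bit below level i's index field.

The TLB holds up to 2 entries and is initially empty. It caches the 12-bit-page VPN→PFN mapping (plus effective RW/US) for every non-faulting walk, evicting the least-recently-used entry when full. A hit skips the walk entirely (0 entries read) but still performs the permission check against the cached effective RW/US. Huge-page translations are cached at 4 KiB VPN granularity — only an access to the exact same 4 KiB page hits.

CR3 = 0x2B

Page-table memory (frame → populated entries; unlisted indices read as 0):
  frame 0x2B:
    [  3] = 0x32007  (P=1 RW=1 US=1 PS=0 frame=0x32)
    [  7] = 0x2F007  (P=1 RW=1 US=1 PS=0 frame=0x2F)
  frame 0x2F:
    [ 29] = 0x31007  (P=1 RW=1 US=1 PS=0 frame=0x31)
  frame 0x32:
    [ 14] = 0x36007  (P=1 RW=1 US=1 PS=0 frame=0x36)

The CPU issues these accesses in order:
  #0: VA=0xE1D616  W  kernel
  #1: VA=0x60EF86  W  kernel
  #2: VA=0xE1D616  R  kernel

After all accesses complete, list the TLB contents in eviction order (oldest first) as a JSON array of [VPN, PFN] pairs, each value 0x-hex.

Walk each access:
#0 VA=0xE1D616 (w,kernel):
  L0 @0x2B[7] → 0x2F007  P=1,RW=1,US=1,PS=0
  L1 @0x2F[29] → 0x31007  P=1,RW=1,US=1,PS=0
  ⇒ phys 0x31616  [2 reads]
#1 VA=0x60EF86 (w,kernel):
  L0 @0x2B[3] → 0x32007  P=1,RW=1,US=1,PS=0
  L1 @0x32[14] → 0x36007  P=1,RW=1,US=1,PS=0
  ⇒ phys 0x36F86  [2 reads]
#2 VA=0xE1D616 (r,kernel):
  TLB hit vpn=0xE1D → PA=0x31616

TLB: [["0x60E", "0x36"], ["0xE1D", "0x31"]]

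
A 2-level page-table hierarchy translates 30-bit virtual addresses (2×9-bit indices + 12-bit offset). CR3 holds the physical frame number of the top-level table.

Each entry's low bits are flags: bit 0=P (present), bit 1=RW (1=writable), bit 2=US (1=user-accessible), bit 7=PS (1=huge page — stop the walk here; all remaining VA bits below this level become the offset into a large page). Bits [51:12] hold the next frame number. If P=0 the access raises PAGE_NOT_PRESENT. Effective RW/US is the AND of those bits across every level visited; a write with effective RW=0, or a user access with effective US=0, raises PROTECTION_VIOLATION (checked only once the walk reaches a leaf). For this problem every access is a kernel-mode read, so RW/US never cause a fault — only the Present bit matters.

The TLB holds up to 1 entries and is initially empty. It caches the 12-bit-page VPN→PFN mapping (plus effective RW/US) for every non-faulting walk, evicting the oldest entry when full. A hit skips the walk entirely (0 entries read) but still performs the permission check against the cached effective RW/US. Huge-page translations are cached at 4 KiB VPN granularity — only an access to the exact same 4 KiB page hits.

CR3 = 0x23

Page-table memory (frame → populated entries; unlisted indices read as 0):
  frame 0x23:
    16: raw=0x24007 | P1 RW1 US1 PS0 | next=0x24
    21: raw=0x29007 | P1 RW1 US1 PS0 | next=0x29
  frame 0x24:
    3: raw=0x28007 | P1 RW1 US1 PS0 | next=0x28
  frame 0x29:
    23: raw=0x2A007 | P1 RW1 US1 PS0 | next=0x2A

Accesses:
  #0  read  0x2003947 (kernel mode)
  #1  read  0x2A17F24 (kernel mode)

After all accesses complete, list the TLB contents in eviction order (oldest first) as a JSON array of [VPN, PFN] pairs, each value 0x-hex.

Walk each access:
#0 VA=0x2003947 (r,kernel):
  L0 @0x23[16] → 0x24007  P=1,RW=1,US=1,PS=0
  L1 @0x24[3] → 0x28007  P=1,RW=1,US=1,PS=0
  ⇒ phys 0x28947  [2 reads]
#1 VA=0x2A17F24 (r,kernel):
  L0 @0x23[21] → 0x29007  P=1,RW=1,US=1,PS=0
  L1 @0x29[23] → 0x2A007  P=1,RW=1,US=1,PS=0
  ⇒ phys 0x2AF24  [2 reads]

TLB: [["0x2A17", "0x2A"]]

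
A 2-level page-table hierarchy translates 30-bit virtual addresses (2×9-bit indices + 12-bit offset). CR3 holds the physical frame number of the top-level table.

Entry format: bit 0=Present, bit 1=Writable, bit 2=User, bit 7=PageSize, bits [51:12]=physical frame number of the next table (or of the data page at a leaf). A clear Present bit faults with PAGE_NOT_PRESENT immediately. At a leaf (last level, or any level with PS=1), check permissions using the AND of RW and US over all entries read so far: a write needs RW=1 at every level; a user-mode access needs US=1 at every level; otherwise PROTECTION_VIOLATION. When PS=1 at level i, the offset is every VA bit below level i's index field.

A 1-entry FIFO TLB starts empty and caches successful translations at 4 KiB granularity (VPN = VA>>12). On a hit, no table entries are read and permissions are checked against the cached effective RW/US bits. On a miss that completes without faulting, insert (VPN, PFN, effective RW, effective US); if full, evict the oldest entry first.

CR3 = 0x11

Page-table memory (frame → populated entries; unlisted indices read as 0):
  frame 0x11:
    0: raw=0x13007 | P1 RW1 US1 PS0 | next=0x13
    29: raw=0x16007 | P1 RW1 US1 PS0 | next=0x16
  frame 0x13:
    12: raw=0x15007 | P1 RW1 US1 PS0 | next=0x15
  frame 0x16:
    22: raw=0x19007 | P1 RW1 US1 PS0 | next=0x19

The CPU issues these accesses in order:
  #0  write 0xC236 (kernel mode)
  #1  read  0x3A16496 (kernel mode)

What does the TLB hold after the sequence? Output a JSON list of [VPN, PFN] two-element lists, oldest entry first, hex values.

Trace:
#0 VA=0xC236 (w,kernel):
  [0] read 0x11 idx=0: raw=0x13007 flags P=1 W=1 U=1 S=0
  [1] read 0x13 idx=12: raw=0x15007 flags P=1 W=1 U=1 S=0
  ⇒ phys 0x15236  [2 reads]
#1 VA=0x3A16496 (r,kernel):
  [0] read 0x11 idx=29: raw=0x16007 flags P=1 W=1 U=1 S=0
  [1] read 0x16 idx=22: raw=0x19007 flags P=1 W=1 U=1 S=0
  ⇒ phys 0x19496  [2 reads]

TLB: [["0x3A16", "0x19"]]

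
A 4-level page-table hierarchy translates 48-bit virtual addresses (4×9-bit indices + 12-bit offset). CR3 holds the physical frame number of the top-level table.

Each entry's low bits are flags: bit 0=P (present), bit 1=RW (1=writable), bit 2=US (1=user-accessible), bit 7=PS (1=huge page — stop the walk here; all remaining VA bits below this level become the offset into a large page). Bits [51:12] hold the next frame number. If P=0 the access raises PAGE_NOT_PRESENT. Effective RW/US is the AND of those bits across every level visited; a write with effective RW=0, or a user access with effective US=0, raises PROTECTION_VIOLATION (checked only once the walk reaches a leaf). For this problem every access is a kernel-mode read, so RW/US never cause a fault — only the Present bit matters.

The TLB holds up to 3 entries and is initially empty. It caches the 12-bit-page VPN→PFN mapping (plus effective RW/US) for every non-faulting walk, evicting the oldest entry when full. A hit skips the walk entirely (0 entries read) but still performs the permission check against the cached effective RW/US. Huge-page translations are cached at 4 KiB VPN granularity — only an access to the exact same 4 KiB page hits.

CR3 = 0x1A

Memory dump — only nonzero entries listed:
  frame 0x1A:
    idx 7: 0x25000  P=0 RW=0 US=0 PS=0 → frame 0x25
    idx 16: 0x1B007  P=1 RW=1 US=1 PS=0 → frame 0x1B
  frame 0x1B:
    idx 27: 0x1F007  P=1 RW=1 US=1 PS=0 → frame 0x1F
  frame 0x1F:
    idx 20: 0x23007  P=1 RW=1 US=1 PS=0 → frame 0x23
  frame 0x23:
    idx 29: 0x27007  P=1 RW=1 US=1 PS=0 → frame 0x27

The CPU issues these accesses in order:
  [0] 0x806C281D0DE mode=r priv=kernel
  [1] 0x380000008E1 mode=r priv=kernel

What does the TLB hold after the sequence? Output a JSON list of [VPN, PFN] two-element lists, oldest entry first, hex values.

Trace:
#0 VA=0x806C281D0DE (r,kernel):
  lvl0: tbl 0x1A, slot 16 ⇒ 0x1B007 (P1/RW1/US1/PS0)
  lvl1: tbl 0x1B, slot 27 ⇒ 0x1F007 (P1/RW1/US1/PS0)
  lvl2: tbl 0x1F, slot 20 ⇒ 0x23007 (P1/RW1/US1/PS0)
  lvl3: tbl 0x23, slot 29 ⇒ 0x27007 (P1/RW1/US1/PS0)
  ⇒ phys 0x270DE  [4 reads]
#1 VA=0x380000008E1 (r,kernel):
  lvl0: tbl 0x1A, slot 7 ⇒ 0x25000 (P0/RW0/US0/PS0)
  ✗ PAGE_NOT_PRESENT  [1 reads]

TLB: [["0x806C281D", "0x27"]]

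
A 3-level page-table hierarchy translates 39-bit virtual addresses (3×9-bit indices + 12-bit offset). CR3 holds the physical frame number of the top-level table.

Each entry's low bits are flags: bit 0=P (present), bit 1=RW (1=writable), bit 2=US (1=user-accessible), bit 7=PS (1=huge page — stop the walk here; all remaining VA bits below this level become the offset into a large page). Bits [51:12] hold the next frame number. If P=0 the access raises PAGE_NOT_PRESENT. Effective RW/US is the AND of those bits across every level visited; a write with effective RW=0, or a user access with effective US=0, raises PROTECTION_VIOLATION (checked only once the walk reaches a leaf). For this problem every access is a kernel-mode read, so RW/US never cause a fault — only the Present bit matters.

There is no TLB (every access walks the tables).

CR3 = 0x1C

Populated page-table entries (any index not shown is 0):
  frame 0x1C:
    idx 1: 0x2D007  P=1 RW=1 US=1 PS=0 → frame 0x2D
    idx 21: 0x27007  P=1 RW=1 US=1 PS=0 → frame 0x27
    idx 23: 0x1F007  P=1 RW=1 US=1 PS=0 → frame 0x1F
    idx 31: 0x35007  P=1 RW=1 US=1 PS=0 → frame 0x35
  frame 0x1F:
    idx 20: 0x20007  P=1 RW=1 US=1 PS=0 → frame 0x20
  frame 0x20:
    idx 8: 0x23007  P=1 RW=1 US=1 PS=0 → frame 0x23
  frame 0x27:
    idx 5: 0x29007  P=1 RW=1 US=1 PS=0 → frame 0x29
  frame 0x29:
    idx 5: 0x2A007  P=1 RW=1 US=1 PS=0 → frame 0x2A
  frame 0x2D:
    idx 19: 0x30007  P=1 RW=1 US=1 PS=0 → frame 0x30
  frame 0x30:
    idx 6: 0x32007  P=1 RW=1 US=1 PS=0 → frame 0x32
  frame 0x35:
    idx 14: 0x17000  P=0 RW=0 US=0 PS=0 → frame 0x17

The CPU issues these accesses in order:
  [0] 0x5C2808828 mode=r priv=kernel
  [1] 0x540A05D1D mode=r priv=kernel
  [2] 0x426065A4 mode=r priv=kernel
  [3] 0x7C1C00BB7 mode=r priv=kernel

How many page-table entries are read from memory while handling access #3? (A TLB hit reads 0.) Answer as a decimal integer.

Trace:
#0 VA=0x5C2808828 (r,kernel):
  lvl0: tbl 0x1C, slot 23 ⇒ 0x1F007 (P1/RW1/US1/PS0)
  lvl1: tbl 0x1F, slot 20 ⇒ 0x20007 (P1/RW1/US1/PS0)
  lvl2: tbl 0x20, slot 8 ⇒ 0x23007 (P1/RW1/US1/PS0)
  ⇒ phys 0x23828  [3 reads]
#1 VA=0x540A05D1D (r,kernel):
  lvl0: tbl 0x1C, slot 21 ⇒ 0x27007 (P1/RW1/US1/PS0)
  lvl1: tbl 0x27, slot 5 ⇒ 0x29007 (P1/RW1/US1/PS0)
  lvl2: tbl 0x29, slot 5 ⇒ 0x2A007 (P1/RW1/US1/PS0)
  ⇒ phys 0x2AD1D  [3 reads]
#2 VA=0x426065A4 (r,kernel):
  lvl0: tbl 0x1C, slot 1 ⇒ 0x2D007 (P1/RW1/US1/PS0)
  lvl1: tbl 0x2D, slot 19 ⇒ 0x30007 (P1/RW1/US1/PS0)
  lvl2: tbl 0x30, slot 6 ⇒ 0x32007 (P1/RW1/US1/PS0)
  ⇒ phys 0x325A4  [3 reads]
#3 VA=0x7C1C00BB7 (r,kernel):
  lvl0: tbl 0x1C, slot 31 ⇒ 0x35007 (P1/RW1/US1/PS0)
  lvl1: tbl 0x35, slot 14 ⇒ 0x17000 (P0/RW0/US0/PS0)
  ⇒ fault: PAGE_NOT_PRESENT  — 2 lookups

Entries read for #3: 2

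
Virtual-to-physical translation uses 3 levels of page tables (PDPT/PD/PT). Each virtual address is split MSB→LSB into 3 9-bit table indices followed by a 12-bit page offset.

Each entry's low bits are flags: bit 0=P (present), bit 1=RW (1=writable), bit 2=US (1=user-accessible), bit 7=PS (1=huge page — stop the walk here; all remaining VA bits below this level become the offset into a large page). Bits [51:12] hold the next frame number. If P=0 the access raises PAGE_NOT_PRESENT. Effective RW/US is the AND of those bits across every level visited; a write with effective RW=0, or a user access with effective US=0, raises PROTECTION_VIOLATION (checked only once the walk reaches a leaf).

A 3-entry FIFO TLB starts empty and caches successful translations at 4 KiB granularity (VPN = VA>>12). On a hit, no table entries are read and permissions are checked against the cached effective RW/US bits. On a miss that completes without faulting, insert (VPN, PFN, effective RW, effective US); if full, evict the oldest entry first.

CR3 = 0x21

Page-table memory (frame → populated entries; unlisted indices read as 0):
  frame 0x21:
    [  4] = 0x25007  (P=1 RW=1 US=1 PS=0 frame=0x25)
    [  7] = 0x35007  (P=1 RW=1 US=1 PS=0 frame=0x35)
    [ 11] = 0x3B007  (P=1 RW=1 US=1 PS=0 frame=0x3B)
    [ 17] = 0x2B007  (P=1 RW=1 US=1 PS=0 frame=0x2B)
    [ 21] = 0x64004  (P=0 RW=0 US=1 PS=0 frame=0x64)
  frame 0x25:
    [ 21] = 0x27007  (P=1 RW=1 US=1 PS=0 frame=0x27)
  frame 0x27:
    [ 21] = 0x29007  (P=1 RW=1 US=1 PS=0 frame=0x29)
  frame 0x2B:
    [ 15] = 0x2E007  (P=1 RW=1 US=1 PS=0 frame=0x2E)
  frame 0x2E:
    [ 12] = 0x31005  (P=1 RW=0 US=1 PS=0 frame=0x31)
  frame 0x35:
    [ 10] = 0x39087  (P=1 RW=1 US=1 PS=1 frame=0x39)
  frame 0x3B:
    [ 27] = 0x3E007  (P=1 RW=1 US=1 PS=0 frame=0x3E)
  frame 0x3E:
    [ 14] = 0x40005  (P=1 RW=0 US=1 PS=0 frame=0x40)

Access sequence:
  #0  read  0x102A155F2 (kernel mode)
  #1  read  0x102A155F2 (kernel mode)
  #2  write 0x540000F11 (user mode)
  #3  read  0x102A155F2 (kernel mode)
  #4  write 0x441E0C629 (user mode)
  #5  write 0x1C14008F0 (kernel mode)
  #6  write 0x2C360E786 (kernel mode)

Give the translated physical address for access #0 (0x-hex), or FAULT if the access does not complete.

Per-access translation:
#0 VA=0x102A155F2 (r,kernel):
  lvl0: tbl 0x21, slot 4 ⇒ 0x25007 (P1/RW1/US1/PS0)
  lvl1: tbl 0x25, slot 21 ⇒ 0x27007 (P1/RW1/US1/PS0)
  lvl2: tbl 0x27, slot 21 ⇒ 0x29007 (P1/RW1/US1/PS0)
  ⇒ phys 0x295F2  [3 reads]
#1 VA=0x102A155F2 (r,kernel):
  TLB hit vpn=0x102A15 → PA=0x295F2
#2 VA=0x540000F11 (w,user):
  lvl0: tbl 0x21, slot 21 ⇒ 0x64004 (P0/RW0/US1/PS0)
  ⇒ fault: PAGE_NOT_PRESENT  — 1 lookups
#3 VA=0x102A155F2 (r,kernel):
  TLB hit vpn=0x102A15 → PA=0x295F2
#4 VA=0x441E0C629 (w,user):
  lvl0: tbl 0x21, slot 17 ⇒ 0x2B007 (P1/RW1/US1/PS0)
  lvl1: tbl 0x2B, slot 15 ⇒ 0x2E007 (P1/RW1/US1/PS0)
  lvl2: tbl 0x2E, slot 12 ⇒ 0x31005 (P1/RW0/US1/PS0)
  ⇒ fault: PROTECTION_VIOLATION  — 3 lookups
#5 VA=0x1C14008F0 (w,kernel):
  lvl0: tbl 0x21, slot 7 ⇒ 0x35007 (P1/RW1/US1/PS0)
  lvl1: tbl 0x35, slot 10 ⇒ 0x39087 (P1/RW1/US1/PS1)
  ⇒ phys 0x398F0 (huge @L1)  [2 reads]
#6 VA=0x2C360E786 (w,kernel):
  lvl0: tbl 0x21, slot 11 ⇒ 0x3B007 (P1/RW1/US1/PS0)
  lvl1: tbl 0x3B, slot 27 ⇒ 0x3E007 (P1/RW1/US1/PS0)
  lvl2: tbl 0x3E, slot 14 ⇒ 0x40005 (P1/RW0/US1/PS0)
  ⇒ fault: PROTECTION_VIOLATION  — 3 lookups

Access #0 PA: 0x295F2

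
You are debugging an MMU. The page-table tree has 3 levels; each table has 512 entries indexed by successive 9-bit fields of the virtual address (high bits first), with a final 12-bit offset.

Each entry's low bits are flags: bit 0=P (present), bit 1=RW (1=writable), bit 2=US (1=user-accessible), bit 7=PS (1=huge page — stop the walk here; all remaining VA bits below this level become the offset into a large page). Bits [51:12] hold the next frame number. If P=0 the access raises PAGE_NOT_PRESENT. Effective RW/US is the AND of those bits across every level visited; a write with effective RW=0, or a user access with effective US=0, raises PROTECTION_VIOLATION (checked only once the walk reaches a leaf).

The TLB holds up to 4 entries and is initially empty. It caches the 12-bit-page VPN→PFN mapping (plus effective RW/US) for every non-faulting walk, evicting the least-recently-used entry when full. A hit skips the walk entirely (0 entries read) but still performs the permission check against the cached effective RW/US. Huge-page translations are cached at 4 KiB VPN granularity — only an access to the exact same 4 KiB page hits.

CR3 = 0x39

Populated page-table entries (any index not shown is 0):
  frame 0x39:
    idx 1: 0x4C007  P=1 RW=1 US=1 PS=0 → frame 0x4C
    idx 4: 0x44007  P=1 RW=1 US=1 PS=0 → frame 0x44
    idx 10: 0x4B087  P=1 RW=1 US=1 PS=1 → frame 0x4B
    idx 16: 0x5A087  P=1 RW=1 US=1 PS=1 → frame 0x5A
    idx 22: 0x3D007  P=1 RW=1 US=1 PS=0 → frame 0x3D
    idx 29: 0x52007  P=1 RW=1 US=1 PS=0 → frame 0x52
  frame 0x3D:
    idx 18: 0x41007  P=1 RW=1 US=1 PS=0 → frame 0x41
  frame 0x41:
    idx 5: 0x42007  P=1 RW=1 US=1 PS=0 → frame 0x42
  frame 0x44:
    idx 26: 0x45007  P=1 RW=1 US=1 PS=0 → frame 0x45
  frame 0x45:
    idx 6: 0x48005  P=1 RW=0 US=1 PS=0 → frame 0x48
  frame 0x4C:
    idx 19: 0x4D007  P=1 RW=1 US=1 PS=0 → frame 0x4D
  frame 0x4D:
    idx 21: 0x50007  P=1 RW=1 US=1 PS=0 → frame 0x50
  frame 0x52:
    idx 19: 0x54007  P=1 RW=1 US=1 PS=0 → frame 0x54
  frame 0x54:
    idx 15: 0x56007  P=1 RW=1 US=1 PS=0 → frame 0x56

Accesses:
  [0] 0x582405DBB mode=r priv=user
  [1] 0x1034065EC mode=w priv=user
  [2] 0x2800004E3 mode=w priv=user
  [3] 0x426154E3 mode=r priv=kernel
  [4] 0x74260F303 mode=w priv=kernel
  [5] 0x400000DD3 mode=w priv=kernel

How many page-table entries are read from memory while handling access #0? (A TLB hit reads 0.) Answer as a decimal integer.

Walk each access:
#0 VA=0x582405DBB (r,user):
  L0: frame=0x39 idx=22 entry=0x3D007 [P=1 RW=1 US=1 PS=0]
  L1: frame=0x3D idx=18 entry=0x41007 [P=1 RW=1 US=1 PS=0]
  L2: frame=0x41 idx=5 entry=0x42007 [P=1 RW=1 US=1 PS=0]
  ⇒ phys 0x42DBB  [3 reads]
#1 VA=0x1034065EC (w,user):
  L0: frame=0x39 idx=4 entry=0x44007 [P=1 RW=1 US=1 PS=0]
  L1: frame=0x44 idx=26 entry=0x45007 [P=1 RW=1 US=1 PS=0]
  L2: frame=0x45 idx=6 entry=0x48005 [P=1 RW=0 US=1 PS=0]
  ✗ PROTECTION_VIOLATION  [3 reads]
#2 VA=0x2800004E3 (w,user):
  L0: frame=0x39 idx=10 entry=0x4B087 [P=1 RW=1 US=1 PS=1]
  ⇒ phys 0x4B4E3 (huge @L0)  [1 reads]
#3 VA=0x426154E3 (r,kernel):
  L0: frame=0x39 idx=1 entry=0x4C007 [P=1 RW=1 US=1 PS=0]
  L1: frame=0x4C idx=19 entry=0x4D007 [P=1 RW=1 US=1 PS=0]
  L2: frame=0x4D idx=21 entry=0x50007 [P=1 RW=1 US=1 PS=0]
  ⇒ phys 0x504E3  [3 reads]
#4 VA=0x74260F303 (w,kernel):
  L0: frame=0x39 idx=29 entry=0x52007 [P=1 RW=1 US=1 PS=0]
  L1: frame=0x52 idx=19 entry=0x54007 [P=1 RW=1 US=1 PS=0]
  L2: frame=0x54 idx=15 entry=0x56007 [P=1 RW=1 US=1 PS=0]
  ⇒ phys 0x56303  [3 reads]
#5 VA=0x400000DD3 (w,kernel):
  L0: frame=0x39 idx=16 entry=0x5A087 [P=1 RW=1 US=1 PS=1]
  ⇒ phys 0x5ADD3 (huge @L0)  [1 reads]

Entries read for #0: 3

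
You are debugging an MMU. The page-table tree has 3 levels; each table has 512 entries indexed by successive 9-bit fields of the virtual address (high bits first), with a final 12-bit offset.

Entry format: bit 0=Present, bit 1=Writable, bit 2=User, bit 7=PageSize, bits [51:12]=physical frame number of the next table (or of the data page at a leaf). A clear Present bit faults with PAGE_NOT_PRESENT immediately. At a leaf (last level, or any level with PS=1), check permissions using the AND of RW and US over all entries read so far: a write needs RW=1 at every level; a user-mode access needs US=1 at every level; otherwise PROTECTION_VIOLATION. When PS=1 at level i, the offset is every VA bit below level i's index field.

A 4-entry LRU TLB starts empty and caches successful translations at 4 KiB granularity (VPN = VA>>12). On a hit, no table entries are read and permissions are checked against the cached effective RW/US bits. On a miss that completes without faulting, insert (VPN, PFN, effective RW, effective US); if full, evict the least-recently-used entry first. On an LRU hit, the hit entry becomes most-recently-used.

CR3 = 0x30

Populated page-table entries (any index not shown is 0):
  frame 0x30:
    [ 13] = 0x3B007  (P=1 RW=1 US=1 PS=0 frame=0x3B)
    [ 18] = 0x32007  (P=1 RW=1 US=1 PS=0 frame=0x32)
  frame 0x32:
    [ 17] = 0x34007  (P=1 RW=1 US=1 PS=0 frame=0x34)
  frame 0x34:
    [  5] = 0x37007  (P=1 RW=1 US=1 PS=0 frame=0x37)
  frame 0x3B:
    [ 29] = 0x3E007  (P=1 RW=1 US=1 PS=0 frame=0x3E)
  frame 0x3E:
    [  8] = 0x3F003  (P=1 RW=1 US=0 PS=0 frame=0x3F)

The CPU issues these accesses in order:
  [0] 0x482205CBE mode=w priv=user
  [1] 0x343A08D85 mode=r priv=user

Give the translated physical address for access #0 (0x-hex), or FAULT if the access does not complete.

Per-access translation:
#0 VA=0x482205CBE (w,user):
  L0 @0x30[18] → 0x32007  P=1,RW=1,US=1,PS=0
  L1 @0x32[17] → 0x34007  P=1,RW=1,US=1,PS=0
  L2 @0x34[5] → 0x37007  P=1,RW=1,US=1,PS=0
  ⇒ phys 0x37CBE  [3 reads]
#1 VA=0x343A08D85 (r,user):
  L0 @0x30[13] → 0x3B007  P=1,RW=1,US=1,PS=0
  L1 @0x3B[29] → 0x3E007  P=1,RW=1,US=1,PS=0
  L2 @0x3E[8] → 0x3F003  P=1,RW=1,US=0,PS=0
  ⇒ fault: PROTECTION_VIOLATION  — 3 lookups

Access #0 PA: 0x37CBE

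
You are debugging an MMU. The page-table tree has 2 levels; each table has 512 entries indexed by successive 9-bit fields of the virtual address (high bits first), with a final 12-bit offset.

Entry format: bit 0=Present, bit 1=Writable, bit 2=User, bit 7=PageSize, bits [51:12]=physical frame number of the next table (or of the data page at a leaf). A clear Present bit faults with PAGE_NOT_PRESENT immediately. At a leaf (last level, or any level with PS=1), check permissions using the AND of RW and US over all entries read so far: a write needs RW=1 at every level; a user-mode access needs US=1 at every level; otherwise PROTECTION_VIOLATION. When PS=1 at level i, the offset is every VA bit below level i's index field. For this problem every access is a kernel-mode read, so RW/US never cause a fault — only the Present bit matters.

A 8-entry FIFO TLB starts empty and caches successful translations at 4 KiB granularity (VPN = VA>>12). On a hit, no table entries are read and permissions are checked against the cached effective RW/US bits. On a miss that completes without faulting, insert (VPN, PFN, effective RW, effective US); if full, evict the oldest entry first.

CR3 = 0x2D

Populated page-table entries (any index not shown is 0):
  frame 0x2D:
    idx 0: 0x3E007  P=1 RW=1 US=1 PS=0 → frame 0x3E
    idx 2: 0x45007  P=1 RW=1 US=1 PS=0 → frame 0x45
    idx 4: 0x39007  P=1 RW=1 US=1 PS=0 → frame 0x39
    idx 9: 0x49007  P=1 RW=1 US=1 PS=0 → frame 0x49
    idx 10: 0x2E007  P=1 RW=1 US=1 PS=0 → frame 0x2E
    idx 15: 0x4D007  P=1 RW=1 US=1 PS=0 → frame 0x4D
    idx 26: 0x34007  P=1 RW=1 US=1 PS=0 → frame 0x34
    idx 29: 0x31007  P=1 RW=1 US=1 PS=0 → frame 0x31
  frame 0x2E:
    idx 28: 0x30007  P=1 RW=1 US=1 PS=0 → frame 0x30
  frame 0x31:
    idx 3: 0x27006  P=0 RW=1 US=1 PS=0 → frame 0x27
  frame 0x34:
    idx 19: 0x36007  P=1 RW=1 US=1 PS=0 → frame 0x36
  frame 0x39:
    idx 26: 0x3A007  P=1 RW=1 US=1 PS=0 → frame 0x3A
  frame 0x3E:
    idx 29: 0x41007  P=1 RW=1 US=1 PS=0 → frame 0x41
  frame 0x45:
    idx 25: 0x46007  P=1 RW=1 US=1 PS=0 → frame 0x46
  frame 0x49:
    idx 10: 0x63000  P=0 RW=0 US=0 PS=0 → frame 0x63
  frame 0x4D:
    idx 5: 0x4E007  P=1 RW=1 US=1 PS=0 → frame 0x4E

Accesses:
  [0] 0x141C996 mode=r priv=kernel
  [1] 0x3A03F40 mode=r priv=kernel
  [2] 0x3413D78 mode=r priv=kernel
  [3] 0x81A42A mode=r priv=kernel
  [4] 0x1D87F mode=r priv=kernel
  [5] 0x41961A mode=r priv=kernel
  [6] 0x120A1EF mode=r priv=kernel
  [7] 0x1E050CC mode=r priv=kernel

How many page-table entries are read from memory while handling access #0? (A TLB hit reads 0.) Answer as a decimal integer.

Walk each access:
#0 VA=0x141C996 (r,kernel):
  [0] read 0x2D idx=10: raw=0x2E007 flags P=1 W=1 U=1 S=0
  [1] read 0x2E idx=28: raw=0x30007 flags P=1 W=1 U=1 S=0
  ⇒ phys 0x30996  [2 reads]
#1 VA=0x3A03F40 (r,kernel):
  [0] read 0x2D idx=29: raw=0x31007 flags P=1 W=1 U=1 S=0
  [1] read 0x31 idx=3: raw=0x27006 flags P=0 W=1 U=1 S=0
  ✗ PAGE_NOT_PRESENT  [2 reads]
#2 VA=0x3413D78 (r,kernel):
  [0] read 0x2D idx=26: raw=0x34007 flags P=1 W=1 U=1 S=0
  [1] read 0x34 idx=19: raw=0x36007 flags P=1 W=1 U=1 S=0
  ⇒ phys 0x36D78  [2 reads]
#3 VA=0x81A42A (r,kernel):
  [0] read 0x2D idx=4: raw=0x39007 flags P=1 W=1 U=1 S=0
  [1] read 0x39 idx=26: raw=0x3A007 flags P=1 W=1 U=1 S=0
  ⇒ phys 0x3A42A  [2 reads]
#4 VA=0x1D87F (r,kernel):
  [0] read 0x2D idx=0: raw=0x3E007 flags P=1 W=1 U=1 S=0
  [1] read 0x3E idx=29: raw=0x41007 flags P=1 W=1 U=1 S=0
  ⇒ phys 0x4187F  [2 reads]
#5 VA=0x41961A (r,kernel):
  [0] read 0x2D idx=2: raw=0x45007 flags P=1 W=1 U=1 S=0
  [1] read 0x45 idx=25: raw=0x46007 flags P=1 W=1 U=1 S=0
  ⇒ phys 0x4661A  [2 reads]
#6 VA=0x120A1EF (r,kernel):
  [0] read 0x2D idx=9: raw=0x49007 flags P=1 W=1 U=1 S=0
  [1] read 0x49 idx=10: raw=0x63000 flags P=0 W=0 U=0 S=0
  ✗ PAGE_NOT_PRESENT  [2 reads]
#7 VA=0x1E050CC (r,kernel):
  [0] read 0x2D idx=15: raw=0x4D007 flags P=1 W=1 U=1 S=0
  [1] read 0x4D idx=5: raw=0x4E007 flags P=1 W=1 U=1 S=0
  ⇒ phys 0x4E0CC  [2 reads]

Entries read for #0: 2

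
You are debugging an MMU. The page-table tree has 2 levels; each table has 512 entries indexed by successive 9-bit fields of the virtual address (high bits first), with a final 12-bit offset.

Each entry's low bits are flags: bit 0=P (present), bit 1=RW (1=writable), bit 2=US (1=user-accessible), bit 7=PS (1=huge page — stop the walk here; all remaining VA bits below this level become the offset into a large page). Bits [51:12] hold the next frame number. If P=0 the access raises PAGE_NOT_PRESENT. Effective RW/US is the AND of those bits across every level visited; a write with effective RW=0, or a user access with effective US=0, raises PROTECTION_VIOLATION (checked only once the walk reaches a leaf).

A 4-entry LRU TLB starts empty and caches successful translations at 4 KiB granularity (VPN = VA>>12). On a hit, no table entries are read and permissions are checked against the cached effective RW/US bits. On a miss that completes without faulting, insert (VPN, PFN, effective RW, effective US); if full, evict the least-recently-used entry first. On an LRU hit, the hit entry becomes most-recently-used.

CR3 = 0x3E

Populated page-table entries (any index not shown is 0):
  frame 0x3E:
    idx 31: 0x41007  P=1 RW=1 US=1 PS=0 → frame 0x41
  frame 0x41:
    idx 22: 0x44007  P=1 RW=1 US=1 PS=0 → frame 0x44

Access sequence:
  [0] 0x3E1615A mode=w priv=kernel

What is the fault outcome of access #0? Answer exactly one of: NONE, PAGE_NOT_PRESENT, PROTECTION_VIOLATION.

Walk each access:
#0 VA=0x3E1615A (w,kernel):
  lvl0: tbl 0x3E, slot 31 ⇒ 0x41007 (P1/RW1/US1/PS0)
  lvl1: tbl 0x41, slot 22 ⇒ 0x44007 (P1/RW1/US1/PS0)
  → PA=0x4415A  (2 entries read)

Access #0 fault: NONE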